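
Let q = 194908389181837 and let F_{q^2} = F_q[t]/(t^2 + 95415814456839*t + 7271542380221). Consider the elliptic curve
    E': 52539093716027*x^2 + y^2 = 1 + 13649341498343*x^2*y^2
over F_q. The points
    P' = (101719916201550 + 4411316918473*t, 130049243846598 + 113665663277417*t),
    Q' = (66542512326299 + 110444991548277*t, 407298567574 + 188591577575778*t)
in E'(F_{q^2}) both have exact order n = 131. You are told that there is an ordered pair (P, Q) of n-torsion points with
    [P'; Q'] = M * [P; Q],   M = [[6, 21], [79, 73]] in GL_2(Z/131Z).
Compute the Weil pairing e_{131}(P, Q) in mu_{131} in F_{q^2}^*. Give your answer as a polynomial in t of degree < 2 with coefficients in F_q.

e_{131}(aP+bQ,cP+dQ) = e_{131}(P,Q)^(ad-bc); with (a,b,c,d)=(6,21,79,73) this gives the det-131 law.
Inverting 89 mod 131: 53. Thus e_{131}(P,Q) = e(P',Q')^{53}.
Edwards->Montgomery: u=(1+y)/(1-y), v=u/x -> 142265199508444v^2=u^3+15368196789946u^2+u; then x_W=9722438054421u+76000868929674: y^2=x^3+13189316192098*x+129352289299847.
Double-and-add over 10000011: 8-1 doublings, 3-1 additions; each step l_{T,T}/v_{2T} or l_{T,P'}/v at Q'+S for random S.
So e_{131}(P',Q') = 10559824007742 + 30722447302476*t.
Raise to 53: e(P,Q) = 25141877067124 + 149415856373105*t in mu_{131}.

25141877067124 + 149415856373105*t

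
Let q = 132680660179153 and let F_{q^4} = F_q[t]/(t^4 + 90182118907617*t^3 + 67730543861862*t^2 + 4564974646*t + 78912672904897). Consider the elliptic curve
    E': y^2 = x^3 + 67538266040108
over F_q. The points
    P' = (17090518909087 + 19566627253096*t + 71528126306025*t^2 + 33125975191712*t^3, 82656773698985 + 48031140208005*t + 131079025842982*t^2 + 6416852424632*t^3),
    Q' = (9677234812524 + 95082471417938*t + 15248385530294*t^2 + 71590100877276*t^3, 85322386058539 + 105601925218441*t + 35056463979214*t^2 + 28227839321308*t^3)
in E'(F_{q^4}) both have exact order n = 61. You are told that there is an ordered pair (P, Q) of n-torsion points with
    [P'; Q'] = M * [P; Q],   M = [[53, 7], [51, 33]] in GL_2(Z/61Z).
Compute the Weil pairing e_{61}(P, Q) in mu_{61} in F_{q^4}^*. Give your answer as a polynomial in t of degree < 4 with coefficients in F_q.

e_{61}(aP+bQ,cP+dQ) = e_{61}(P,Q)^(ad-bc); with (a,b,c,d)=(53,7,51,33) this gives the det-61 law.
Inverting 50 mod 61: 11. Thus e_{61}(P,Q) = e(P',Q')^{11}.
Miller loop for e_{61} over F_{132680660179153^4}: bits of 61 = 111101; 5 double steps + 4 add steps, l/v at each.
Miller gives e_{61}(P',Q') = 34613941586312 + 48131465534027*t + 64341665774253*t^2 + 32026689273352*t^3 in F_{132680660179153^4}.
Thus e_{61}(P,Q) = 104271612438336 + 32845469342081*t + 53109514928348*t^2 + 35046501063794*t^3.

104271612438336 + 32845469342081*t + 53109514928348*t^2 + 35046501063794*t^3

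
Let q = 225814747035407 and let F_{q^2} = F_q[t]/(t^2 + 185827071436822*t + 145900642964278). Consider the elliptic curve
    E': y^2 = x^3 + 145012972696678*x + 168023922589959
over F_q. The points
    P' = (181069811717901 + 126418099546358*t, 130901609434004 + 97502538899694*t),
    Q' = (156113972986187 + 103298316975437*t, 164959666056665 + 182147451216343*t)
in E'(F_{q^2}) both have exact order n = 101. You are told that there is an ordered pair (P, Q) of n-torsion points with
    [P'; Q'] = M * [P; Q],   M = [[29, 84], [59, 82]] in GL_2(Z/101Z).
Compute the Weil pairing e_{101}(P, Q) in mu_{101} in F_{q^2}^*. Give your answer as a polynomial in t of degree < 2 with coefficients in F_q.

e_{101} is bilinear + alternating on E[101], so e_{101}(29*P + 84*Q, 59*P + 82*Q) = e_{101}(P,Q)^(29*82-84*59).
det M = 29*82 - 84*59 = -2578 = 48 (mod 101); 48^{-1} = 40 (mod 101).
Run Miller on y^2=x^3+145012972696678*x+168023922589959 over F_{225814747035407}: ladder 1100101 (7 bits); e = f_P(D_Q)/f_Q(D_P).
So e_{101}(P',Q') = 221345619626379 + 710315946933*t.
Thus e_{101}(P,Q) = 85304482072438 + 31737664950120*t.

85304482072438 + 31737664950120*t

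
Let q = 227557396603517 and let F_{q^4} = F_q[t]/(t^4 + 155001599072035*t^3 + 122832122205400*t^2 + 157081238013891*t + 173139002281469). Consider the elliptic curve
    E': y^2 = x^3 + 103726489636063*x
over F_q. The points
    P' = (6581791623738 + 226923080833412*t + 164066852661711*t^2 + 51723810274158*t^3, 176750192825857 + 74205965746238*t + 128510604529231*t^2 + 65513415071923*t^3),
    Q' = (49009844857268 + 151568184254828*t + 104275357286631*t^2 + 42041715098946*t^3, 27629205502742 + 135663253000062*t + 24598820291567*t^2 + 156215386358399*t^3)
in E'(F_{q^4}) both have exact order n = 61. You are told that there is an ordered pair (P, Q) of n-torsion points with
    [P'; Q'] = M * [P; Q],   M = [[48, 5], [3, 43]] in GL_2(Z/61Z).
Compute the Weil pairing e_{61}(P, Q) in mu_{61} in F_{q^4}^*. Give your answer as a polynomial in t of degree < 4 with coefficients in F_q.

114382445338302 + 44554902389597*t + 212615638213377*t^2 + 226174617784258*t^3

e_{61} is bilinear + alternating on E[61], so e_{61}(48*P + 5*Q, 3*P + 43*Q) = e_{61}(P,Q)^(48*43-5*3).
det(M) mod 61 = 36; its inverse in (Z/61)^* is 39 (check: 36*39 mod 61 = 1).
Build f_{61,P'} and f_{61,Q'} via the 6-bit ladder of 61=111101_2; evaluate at shifted divisors; quotient in F_{227557396603517^4}.
Miller gives e_{61}(P',Q') = 1689113638128 + 120694750693534*t + 116166394913713*t^2 + 36015145487263*t^3 in F_{227557396603517^4}.
Raise to 39: e(P,Q) = 114382445338302 + 44554902389597*t + 212615638213377*t^2 + 226174617784258*t^3 in mu_{61}.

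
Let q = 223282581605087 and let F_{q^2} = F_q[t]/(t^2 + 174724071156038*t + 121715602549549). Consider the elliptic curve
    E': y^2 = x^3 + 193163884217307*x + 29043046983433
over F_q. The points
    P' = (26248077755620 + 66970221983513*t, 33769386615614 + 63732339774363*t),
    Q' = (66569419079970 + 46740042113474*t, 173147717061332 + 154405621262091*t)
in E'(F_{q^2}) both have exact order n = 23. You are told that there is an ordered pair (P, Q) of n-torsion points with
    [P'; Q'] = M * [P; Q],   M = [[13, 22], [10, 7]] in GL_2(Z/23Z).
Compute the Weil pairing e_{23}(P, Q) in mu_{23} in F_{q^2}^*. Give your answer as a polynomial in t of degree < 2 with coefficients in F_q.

43844219970300 + 44969212186838*t

e_{23} is bilinear + alternating on E[23], so e_{23}(13*P + 22*Q, 10*P + 7*Q) = e_{23}(P,Q)^(13*7-22*10).
So e_{23}(P,Q) = e_{23}(P',Q')^{18}, since 9*18 = 1 mod 23.
Run Miller on y^2=x^3+193163884217307*x+29043046983433 over F_{223282581605087}: ladder 10111 (5 bits); e = f_P(D_Q)/f_Q(D_P).
f_P(D_Q)/f_Q(D_P) = 119569101120826 + 39099327716398*t.
Hence e(P,Q) = 43844219970300 + 44969212186838*t in F_{223282581605087^2}^*.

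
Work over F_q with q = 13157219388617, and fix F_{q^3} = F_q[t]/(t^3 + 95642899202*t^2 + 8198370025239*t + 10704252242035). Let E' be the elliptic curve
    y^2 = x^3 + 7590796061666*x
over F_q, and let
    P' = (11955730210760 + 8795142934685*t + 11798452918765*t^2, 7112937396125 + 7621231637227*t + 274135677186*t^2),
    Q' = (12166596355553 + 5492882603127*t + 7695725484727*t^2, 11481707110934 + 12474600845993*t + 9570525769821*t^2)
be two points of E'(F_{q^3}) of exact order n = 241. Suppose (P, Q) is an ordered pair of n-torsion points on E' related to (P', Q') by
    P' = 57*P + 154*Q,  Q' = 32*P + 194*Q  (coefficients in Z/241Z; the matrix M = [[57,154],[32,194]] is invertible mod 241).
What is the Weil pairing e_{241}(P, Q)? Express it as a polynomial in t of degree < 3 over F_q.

e_{241} is bilinear + alternating on E[241], so e_{241}(57*P + 154*Q, 32*P + 194*Q) = e_{241}(P,Q)^(57*194-154*32).
det M = 57*194 - 154*32 = 6130 = 105 (mod 241); 105^{-1} = 101 (mod 241).
n = 241 = (11110001)_2 (8 bits, wt 5); accumulate f_{241,P'}(Q'+S)/f_{241,P'}(S) along the 7-step ladder.
So e_{241}(P',Q') = 9394064264203 + 10173380211013*t + 12436764099177*t^2.
Hence e(P,Q) = 2849836630184 + 3294595186522*t + 12430221047637*t^2 in F_{13157219388617^3}^*.

2849836630184 + 3294595186522*t + 12430221047637*t^2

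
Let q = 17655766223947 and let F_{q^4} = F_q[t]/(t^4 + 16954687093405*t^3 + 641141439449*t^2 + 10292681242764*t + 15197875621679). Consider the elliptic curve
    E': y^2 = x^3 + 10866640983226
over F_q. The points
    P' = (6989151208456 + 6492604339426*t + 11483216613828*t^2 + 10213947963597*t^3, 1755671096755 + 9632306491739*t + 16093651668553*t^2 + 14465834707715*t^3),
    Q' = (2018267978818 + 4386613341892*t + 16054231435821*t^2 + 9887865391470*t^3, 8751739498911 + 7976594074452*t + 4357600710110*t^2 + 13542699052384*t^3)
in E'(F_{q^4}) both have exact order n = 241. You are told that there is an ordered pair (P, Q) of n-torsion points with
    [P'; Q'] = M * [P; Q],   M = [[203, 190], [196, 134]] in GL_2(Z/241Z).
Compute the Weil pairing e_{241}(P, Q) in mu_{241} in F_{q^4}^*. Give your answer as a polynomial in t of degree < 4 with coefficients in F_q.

10317176944667 + 3102135561089*t + 15204228957141*t^2 + 11191998369635*t^3

The 241-Weil pairing on E[241] over F_{17655766223947} is alternating-bilinear: e_{241}(P',Q') = e_{241}(P,Q)^det(M).
203*134 - 190*196 = -10038; reduced mod 241: det = 84, inverse 66.
Miller loop for e_{241} over F_{17655766223947^4}: bits of 241 = 11110001; 7 double steps + 4 add steps, l/v at each.
Result: e(P',Q') = 10377213717622 + 13932348395508*t + 8471195014138*t^2 + 17022159165423*t^3.
Raise to 66: e(P,Q) = 10317176944667 + 3102135561089*t + 15204228957141*t^2 + 11191998369635*t^3 in mu_{241}.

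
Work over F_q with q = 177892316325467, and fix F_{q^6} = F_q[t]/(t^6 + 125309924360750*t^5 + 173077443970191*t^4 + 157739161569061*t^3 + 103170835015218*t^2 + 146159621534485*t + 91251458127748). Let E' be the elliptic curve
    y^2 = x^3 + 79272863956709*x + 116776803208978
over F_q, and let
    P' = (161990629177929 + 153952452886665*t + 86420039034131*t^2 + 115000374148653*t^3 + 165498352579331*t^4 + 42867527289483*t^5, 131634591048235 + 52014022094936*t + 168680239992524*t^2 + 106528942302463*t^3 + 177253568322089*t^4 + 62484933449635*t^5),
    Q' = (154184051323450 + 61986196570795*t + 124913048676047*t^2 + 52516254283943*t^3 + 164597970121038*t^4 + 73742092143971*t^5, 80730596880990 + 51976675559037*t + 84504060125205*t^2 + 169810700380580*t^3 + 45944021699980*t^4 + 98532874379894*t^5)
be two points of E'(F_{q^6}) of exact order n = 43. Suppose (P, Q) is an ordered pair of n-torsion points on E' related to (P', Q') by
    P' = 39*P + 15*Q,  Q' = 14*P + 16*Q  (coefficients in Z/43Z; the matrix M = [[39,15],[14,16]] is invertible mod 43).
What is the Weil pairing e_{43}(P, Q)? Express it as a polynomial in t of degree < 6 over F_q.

Since e_{43}(P,P)=e_{43}(Q,Q)=1 and e_{43}(Q,P)=e_{43}(P,Q)^{-1}, expanding e_{43}(39*P + 15*Q,14*P + 16*Q) leaves e(P,Q)^det(M).
Hence e(P,Q) = e(P',Q')^{8} where 8 = 27^{-1} mod 43.
Run Miller on y^2=x^3+79272863956709*x+116776803208978 over F_{177892316325467}: ladder 101011 (6 bits); e = f_P(D_Q)/f_Q(D_P).
f_P(D_Q)/f_Q(D_P) = 134800006528908 + 57193219760938*t + 51123573413831*t^2 + 107840217251698*t^3 + 158832565387206*t^4 + 55501145302726*t^5.
(134800006528908 + 57193219760938*t + 51123573413831*t^2 + 107840217251698*t^3 + 158832565387206*t^4 + 55501145302726*t^5)^{8} mod (177892316325467,f) = 176032616069890 + 78418536471693*t + 14515806608859*t^2 + 133474859357774*t^3 + 106485151183676*t^4 + 2714336790293*t^5.

176032616069890 + 78418536471693*t + 14515806608859*t^2 + 133474859357774*t^3 + 106485151183676*t^4 + 2714336790293*t^5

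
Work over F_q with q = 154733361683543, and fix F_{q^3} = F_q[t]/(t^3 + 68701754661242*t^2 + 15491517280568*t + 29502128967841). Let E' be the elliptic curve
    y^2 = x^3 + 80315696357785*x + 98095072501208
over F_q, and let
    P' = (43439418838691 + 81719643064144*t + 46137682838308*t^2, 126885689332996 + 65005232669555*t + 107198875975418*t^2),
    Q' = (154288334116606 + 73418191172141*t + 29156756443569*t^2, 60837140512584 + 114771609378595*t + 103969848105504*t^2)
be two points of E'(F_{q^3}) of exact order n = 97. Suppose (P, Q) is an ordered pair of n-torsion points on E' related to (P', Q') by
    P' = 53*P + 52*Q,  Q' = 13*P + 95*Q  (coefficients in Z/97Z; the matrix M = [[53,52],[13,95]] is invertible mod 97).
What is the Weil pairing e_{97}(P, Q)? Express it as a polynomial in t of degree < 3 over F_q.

The 97-Weil pairing on E[97] over F_{154733361683543} is alternating-bilinear: e_{97}(P',Q') = e_{97}(P,Q)^det(M).
So e_{97}(P,Q) = e_{97}(P',Q')^{16}, since 91*16 = 1 mod 97.
Build f_{97,P'} and f_{97,Q'} via the 7-bit ladder of 97=1100001_2; evaluate at shifted divisors; quotient in F_{154733361683543^3}.
So e_{97}(P',Q') = 55228544123152 + 148926813824234*t + 69753138510206*t^2.
Hence e(P,Q) = 130784576248016 + 144415490414844*t + 77920372582115*t^2 in F_{154733361683543^3}^*.

130784576248016 + 144415490414844*t + 77920372582115*t^2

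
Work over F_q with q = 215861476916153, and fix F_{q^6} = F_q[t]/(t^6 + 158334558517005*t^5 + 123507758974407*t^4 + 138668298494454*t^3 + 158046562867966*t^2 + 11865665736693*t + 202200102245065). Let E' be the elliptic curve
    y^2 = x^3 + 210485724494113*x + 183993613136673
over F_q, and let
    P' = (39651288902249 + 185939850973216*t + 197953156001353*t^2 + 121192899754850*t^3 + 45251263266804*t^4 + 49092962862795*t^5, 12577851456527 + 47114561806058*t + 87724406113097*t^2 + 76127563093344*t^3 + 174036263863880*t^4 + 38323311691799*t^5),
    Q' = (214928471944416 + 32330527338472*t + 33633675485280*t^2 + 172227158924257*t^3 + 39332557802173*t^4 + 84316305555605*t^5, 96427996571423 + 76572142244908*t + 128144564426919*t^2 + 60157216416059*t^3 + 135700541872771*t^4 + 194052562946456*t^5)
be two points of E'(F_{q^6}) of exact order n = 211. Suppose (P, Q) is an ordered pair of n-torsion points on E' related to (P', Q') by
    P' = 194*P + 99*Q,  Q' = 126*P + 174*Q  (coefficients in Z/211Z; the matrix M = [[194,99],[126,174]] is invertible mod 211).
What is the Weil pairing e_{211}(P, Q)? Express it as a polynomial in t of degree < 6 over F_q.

46995732943585 + 83384305458259*t + 6991482928877*t^2 + 24608173460618*t^3 + 17372520963988*t^4 + 105482509714105*t^5

Alternating bilinearity on E[211] (values in mu_{211} in F_{215861476916153^6}) gives e(P',Q') = e(P,Q)^det(M).
Hence e(P,Q) = e(P',Q')^{80} where 80 = 182^{-1} mod 211.
8-bit Miller (11010011) on E'/F_{215861476916153} with a'=210485724494113, b'=183993613136673: accumulate tangent/chord ratios at Q'+S and P'+S'.
Result: e(P',Q') = 4656548044925 + 117897060230993*t + 100915221646608*t^2 + 58630431448427*t^3 + 164076659852788*t^4 + 4772077390657*t^5.
(4656548044925 + 117897060230993*t + 100915221646608*t^2 + 58630431448427*t^3 + 164076659852788*t^4 + 4772077390657*t^5)^{80} mod (215861476916153,f) = 46995732943585 + 83384305458259*t + 6991482928877*t^2 + 24608173460618*t^3 + 17372520963988*t^4 + 105482509714105*t^5.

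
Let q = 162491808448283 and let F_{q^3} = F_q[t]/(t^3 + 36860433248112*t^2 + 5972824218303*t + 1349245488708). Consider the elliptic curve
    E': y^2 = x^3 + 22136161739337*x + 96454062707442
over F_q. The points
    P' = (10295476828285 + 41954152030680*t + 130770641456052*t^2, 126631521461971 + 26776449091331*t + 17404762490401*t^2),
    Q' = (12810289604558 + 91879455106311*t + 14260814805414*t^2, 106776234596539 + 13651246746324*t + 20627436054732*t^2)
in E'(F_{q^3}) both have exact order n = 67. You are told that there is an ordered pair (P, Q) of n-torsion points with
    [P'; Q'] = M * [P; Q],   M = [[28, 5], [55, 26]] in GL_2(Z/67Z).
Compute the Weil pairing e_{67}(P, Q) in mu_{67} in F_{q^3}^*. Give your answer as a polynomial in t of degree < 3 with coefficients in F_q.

90643057707173 + 151618984999258*t + 81762660423791*t^2

Under M = [[28,5],[55,26]] in GL_2(Z/67), e_{67}(P',Q') = e_{67}(P,Q)^(28*26-5*55 mod 67).
det M = 28*26 - 5*55 = 453 = 51 (mod 67); 51^{-1} = 46 (mod 67).
n = 67 = (1000011)_2 (7 bits, wt 3); accumulate f_{67,P'}(Q'+S)/f_{67,P'}(S) along the 6-step ladder.
f_P(D_Q)/f_Q(D_P) = 117160350139481 + 141145176192802*t + 112104666175429*t^2.
Thus e_{67}(P,Q) = 90643057707173 + 151618984999258*t + 81762660423791*t^2.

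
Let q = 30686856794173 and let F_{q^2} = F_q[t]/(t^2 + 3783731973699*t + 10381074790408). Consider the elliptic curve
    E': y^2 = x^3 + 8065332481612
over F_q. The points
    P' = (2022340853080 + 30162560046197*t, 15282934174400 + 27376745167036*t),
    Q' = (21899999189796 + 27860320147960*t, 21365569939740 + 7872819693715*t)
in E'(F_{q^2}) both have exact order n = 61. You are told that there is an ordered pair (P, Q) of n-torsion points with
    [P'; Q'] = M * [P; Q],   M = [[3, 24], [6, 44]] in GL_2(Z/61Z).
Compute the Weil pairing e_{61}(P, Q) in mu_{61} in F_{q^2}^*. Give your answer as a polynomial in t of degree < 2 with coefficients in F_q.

10016024084627 + 23855529513924*t

e_{61}(aP+bQ,cP+dQ) = e_{61}(P,Q)^(ad-bc); with (a,b,c,d)=(3,24,6,44) this gives the det-61 law.
3*44 - 24*6 = -12; reduced mod 61: det = 49, inverse 5.
Run Miller on y^2=x^3+8065332481612 over F_{30686856794173}: ladder 111101 (6 bits); e = f_P(D_Q)/f_Q(D_P).
e_{61}(P',Q') = 14965558219306 + 20540906724676*t.
Hence e(P,Q) = 10016024084627 + 23855529513924*t in F_{30686856794173^2}^*.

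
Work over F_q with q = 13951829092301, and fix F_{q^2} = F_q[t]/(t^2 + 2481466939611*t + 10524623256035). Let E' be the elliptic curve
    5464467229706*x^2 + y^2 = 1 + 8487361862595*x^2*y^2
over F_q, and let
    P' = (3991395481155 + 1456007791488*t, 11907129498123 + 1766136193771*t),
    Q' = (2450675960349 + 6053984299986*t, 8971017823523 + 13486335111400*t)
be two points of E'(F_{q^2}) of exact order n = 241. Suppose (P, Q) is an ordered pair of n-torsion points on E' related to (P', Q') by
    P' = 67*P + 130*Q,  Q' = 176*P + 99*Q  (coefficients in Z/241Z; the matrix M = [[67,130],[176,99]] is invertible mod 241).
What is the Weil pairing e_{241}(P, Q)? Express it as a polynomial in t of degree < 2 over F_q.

Under M = [[67,130],[176,99]] in GL_2(Z/241), e_{241}(P',Q') = e_{241}(P,Q)^(67*99-130*176 mod 241).
det(M) mod 241 = 141; its inverse in (Z/241)^* is 147 (check: 141*147 mod 241 = 1).
Edwards a_E,d_E -> Montgomery A=0,B=575887247675 -> Weierstrass 2202016098385,0 via alpha=0,beta=2732233614853.
n = 241 = (11110001)_2 (8 bits, wt 5); accumulate f_{241,P'}(Q'+S)/f_{241,P'}(S) along the 7-step ladder.
Result: e(P',Q') = 4565203122091 + 3118305375950*t.
Hence e(P,Q) = 13862613820604 + 7447429514769*t in F_{13951829092301^2}^*.

13862613820604 + 7447429514769*t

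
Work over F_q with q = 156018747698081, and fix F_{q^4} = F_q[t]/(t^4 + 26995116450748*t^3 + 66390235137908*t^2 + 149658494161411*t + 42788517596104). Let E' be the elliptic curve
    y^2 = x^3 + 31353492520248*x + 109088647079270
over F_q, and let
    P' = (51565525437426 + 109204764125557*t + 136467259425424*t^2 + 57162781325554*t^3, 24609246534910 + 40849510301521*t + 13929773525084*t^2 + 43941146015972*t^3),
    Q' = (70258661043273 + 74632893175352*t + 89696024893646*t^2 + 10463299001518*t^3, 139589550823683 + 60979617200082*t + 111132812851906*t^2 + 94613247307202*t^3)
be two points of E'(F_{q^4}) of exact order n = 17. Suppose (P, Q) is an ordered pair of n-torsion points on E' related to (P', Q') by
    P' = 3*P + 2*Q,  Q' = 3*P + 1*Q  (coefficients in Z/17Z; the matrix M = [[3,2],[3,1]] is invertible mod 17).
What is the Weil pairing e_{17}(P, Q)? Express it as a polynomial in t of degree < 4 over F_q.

61066375049221 + 106610175449419*t + 89530993152897*t^2 + 94615635830942*t^3

Alternating bilinearity on E[17] (values in mu_{17} in F_{156018747698081^4}) gives e(P',Q') = e(P,Q)^det(M).
det M = 3*1 - 2*3 = -3 = 14 (mod 17); 14^{-1} = 11 (mod 17).
Build f_{17,P'} and f_{17,Q'} via the 5-bit ladder of 17=10001_2; evaluate at shifted divisors; quotient in F_{156018747698081^4}.
So e_{17}(P',Q') = 96760032735943 + 83837743647141*t + 140280343652182*t^2 + 86545372942551*t^3.
Finally e_{17}(P,Q) = 61066375049221 + 106610175449419*t + 89530993152897*t^2 + 94615635830942*t^3.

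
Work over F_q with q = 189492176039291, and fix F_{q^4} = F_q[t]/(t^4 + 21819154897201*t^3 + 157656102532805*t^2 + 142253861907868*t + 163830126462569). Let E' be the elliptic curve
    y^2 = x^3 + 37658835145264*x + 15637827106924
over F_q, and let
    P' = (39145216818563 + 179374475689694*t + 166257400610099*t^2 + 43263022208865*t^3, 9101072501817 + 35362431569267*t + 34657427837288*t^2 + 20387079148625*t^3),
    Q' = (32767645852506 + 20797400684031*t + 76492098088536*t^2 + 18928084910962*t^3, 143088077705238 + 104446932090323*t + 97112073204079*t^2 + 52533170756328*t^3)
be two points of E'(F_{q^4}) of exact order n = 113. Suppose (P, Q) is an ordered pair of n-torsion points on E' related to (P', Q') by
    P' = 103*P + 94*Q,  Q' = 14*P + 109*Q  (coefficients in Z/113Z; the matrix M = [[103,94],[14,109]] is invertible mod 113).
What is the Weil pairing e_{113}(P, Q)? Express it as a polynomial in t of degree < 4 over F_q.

The 113-Weil pairing on E[113] over F_{189492176039291} is alternating-bilinear: e_{113}(P',Q') = e_{113}(P,Q)^det(M).
det(M) mod 113 = 80; its inverse in (Z/113)^* is 89 (check: 80*89 mod 113 = 1).
n = 113 = (1110001)_2 (7 bits, wt 4); accumulate f_{113,P'}(Q'+S)/f_{113,P'}(S) along the 6-step ladder.
The quotient is 174663572350990 + 14543599068695*t + 72630090079498*t^2 + 188160709014579*t^3.
Hence e(P,Q) = 173492759919063 + 110043546868430*t + 139137514814066*t^2 + 38465438784264*t^3 in F_{189492176039291^4}^*.

173492759919063 + 110043546868430*t + 139137514814066*t^2 + 38465438784264*t^3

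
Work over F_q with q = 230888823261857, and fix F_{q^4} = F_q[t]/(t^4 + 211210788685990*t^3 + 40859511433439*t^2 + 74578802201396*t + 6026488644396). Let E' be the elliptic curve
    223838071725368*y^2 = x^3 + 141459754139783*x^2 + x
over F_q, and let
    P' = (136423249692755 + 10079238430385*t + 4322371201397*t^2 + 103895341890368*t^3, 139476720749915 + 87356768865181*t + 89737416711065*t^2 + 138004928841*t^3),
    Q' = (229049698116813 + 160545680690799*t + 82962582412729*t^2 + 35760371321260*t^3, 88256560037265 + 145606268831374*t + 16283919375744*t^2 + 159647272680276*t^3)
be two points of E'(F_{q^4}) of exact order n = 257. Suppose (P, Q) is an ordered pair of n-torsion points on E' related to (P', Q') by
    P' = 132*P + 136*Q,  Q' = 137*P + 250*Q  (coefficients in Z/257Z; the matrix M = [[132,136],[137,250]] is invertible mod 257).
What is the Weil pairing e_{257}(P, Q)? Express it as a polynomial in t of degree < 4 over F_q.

e_{257} is bilinear + alternating on E[257], so e_{257}(132*P + 136*Q, 137*P + 250*Q) = e_{257}(P,Q)^(132*250-136*137).
Inverting 233 mod 257: 182. Thus e_{257}(P,Q) = e(P',Q')^{182}.
Montgomery->Weierstrass: x_W = 111808006482734*x+121700221002013, y_W=111808006482734*y on F_{230888823261857}; lands on y^2=x^3+45722254169568*x.
Miller loop for e_{257} over F_{230888823261857^4}: bits of 257 = 100000001; 8 double steps + 1 add steps, l/v at each.
f_P(D_Q)/f_Q(D_P) = 91887884236284 + 184031779564013*t + 27293226482541*t^2 + 109541831004819*t^3.
Thus e_{257}(P,Q) = 141736601725783 + 46636648523369*t + 52290588638675*t^2 + 51148292030903*t^3.

141736601725783 + 46636648523369*t + 52290588638675*t^2 + 51148292030903*t^3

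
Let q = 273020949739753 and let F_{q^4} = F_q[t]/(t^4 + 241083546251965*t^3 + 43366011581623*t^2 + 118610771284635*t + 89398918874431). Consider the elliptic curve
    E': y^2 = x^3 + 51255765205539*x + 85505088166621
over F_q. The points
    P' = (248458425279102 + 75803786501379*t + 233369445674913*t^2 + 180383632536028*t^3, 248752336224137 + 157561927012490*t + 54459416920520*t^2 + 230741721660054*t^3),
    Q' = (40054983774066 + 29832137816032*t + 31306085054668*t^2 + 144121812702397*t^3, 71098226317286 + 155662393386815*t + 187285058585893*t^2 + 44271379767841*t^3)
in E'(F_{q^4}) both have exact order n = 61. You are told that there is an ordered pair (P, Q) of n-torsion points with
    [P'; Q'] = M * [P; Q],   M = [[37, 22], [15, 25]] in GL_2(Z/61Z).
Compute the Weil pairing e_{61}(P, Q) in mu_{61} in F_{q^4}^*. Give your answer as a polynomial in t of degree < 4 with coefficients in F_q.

261910389833472 + 53678850565542*t + 146748794239680*t^2 + 225035439456828*t^3

Since e_{61}(P,P)=e_{61}(Q,Q)=1 and e_{61}(Q,P)=e_{61}(P,Q)^{-1}, expanding e_{61}(37*P + 22*Q,15*P + 25*Q) leaves e(P,Q)^det(M).
det M = 37*25 - 22*15 = 595 = 46 (mod 61); 46^{-1} = 4 (mod 61).
Double-and-add over 111101: 6-1 doublings, 5-1 additions; each step l_{T,T}/v_{2T} or l_{T,P'}/v at Q'+S for random S.
The quotient is 40484808616881 + 136029699324661*t + 117306822028652*t^2 + 235968725417074*t^3.
(40484808616881 + 136029699324661*t + 117306822028652*t^2 + 235968725417074*t^3)^{4} mod (273020949739753,f) = 261910389833472 + 53678850565542*t + 146748794239680*t^2 + 225035439456828*t^3.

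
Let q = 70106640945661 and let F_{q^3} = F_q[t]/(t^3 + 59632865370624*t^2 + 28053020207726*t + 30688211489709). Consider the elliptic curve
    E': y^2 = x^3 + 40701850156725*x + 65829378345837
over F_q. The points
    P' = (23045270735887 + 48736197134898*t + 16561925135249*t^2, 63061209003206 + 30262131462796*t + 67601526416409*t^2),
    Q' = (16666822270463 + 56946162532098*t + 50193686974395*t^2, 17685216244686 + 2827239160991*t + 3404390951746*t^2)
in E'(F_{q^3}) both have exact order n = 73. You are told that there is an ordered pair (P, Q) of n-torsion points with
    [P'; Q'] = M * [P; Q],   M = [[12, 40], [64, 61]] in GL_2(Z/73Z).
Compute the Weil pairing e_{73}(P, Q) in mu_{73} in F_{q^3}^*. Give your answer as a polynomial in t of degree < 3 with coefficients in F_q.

15328489215821 + 24828601886944*t + 68641403030470*t^2

e_{73}(aP+bQ,cP+dQ) = e_{73}(P,Q)^(ad-bc); with (a,b,c,d)=(12,40,64,61) this gives the det-73 law.
det(M) mod 73 = 70; its inverse in (Z/73)^* is 24 (check: 70*24 mod 73 = 1).
Run Miller on y^2=x^3+40701850156725*x+65829378345837 over F_{70106640945661}: ladder 1001001 (7 bits); e = f_P(D_Q)/f_Q(D_P).
Result: e(P',Q') = 17879572270610 + 55561978033786*t + 50034299595799*t^2.
Hence e(P,Q) = 15328489215821 + 24828601886944*t + 68641403030470*t^2 in F_{70106640945661^3}^*.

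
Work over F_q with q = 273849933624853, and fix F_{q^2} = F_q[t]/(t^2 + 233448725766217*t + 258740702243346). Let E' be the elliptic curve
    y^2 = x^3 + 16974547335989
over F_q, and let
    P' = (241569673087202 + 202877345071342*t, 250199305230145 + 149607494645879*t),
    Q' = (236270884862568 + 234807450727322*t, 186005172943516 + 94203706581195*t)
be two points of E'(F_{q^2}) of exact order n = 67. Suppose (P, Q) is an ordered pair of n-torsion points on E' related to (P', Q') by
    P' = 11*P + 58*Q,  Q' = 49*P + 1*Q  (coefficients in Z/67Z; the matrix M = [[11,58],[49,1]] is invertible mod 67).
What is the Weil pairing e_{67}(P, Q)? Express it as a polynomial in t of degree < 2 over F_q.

82868796946603 + 23791472847964*t

Alternating bilinearity on E[67] (values in mu_{67} in F_{273849933624853^2}) gives e(P',Q') = e(P,Q)^det(M).
det(M) mod 67 = 50; its inverse in (Z/67)^* is 63 (check: 50*63 mod 67 = 1).
7-bit Miller (1000011) on E'/F_{273849933624853} with a'=0, b'=16974547335989: accumulate tangent/chord ratios at Q'+S and P'+S'.
The quotient is 178981872778947 + 151242654365098*t.
(178981872778947 + 151242654365098*t)^{63} mod (273849933624853,f) = 82868796946603 + 23791472847964*t.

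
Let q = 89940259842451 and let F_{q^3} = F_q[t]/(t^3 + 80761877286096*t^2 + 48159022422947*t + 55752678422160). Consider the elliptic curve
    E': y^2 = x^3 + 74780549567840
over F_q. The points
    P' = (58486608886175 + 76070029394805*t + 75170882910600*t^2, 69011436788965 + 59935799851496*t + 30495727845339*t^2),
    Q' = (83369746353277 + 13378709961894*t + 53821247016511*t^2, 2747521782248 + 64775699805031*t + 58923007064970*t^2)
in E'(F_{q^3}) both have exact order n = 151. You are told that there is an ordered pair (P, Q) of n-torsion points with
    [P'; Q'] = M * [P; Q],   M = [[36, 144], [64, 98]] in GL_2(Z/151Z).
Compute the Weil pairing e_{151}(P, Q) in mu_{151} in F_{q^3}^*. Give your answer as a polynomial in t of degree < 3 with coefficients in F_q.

68459270508948 + 33417423110126*t + 5231602397863*t^2

e_{151}(aP+bQ,cP+dQ) = e_{151}(P,Q)^(ad-bc); with (a,b,c,d)=(36,144,64,98) this gives the det-151 law.
det(M) mod 151 = 50; its inverse in (Z/151)^* is 148 (check: 50*148 mod 151 = 1).
n = 151 = (10010111)_2 (8 bits, wt 5); accumulate f_{151,P'}(Q'+S)/f_{151,P'}(S) along the 7-step ladder.
f_P(D_Q)/f_Q(D_P) = 52701178506475 + 35134527572863*t + 29328717410604*t^2.
Raise to 148: e(P,Q) = 68459270508948 + 33417423110126*t + 5231602397863*t^2 in mu_{151}.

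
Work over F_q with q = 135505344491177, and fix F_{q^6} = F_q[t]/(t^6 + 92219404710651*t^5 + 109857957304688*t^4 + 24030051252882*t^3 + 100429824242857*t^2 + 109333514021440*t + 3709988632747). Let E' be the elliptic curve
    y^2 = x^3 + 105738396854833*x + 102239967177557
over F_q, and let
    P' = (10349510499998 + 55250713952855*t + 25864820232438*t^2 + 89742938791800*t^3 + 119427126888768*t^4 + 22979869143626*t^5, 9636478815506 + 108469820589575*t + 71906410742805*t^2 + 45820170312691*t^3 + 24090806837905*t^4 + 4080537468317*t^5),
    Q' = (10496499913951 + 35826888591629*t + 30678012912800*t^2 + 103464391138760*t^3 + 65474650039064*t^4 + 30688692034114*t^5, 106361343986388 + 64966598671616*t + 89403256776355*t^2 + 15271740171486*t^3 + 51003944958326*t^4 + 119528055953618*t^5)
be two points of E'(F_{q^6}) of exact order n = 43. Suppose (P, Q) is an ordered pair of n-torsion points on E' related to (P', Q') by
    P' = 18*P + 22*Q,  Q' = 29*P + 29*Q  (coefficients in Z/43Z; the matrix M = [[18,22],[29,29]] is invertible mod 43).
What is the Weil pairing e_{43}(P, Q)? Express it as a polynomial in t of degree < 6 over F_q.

Alternating bilinearity on E[43] (values in mu_{43} in F_{135505344491177^6}) gives e(P',Q') = e(P,Q)^det(M).
det(M) mod 43 = 13; its inverse in (Z/43)^* is 10 (check: 13*10 mod 43 = 1).
6-bit Miller (101011) on E'/F_{135505344491177} with a'=105738396854833, b'=102239967177557: accumulate tangent/chord ratios at Q'+S and P'+S'.
Miller gives e_{43}(P',Q') = 94195092323367 + 15350317236707*t + 13382705371704*t^2 + 4613723658431*t^3 + 59392069523432*t^4 + 88988461197403*t^5 in F_{135505344491177^6}.
Thus e_{43}(P,Q) = 57198816204087 + 85631506189867*t + 131031005830355*t^2 + 35244433673148*t^3 + 110689493465334*t^4 + 135227416805725*t^5.

57198816204087 + 85631506189867*t + 131031005830355*t^2 + 35244433673148*t^3 + 110689493465334*t^4 + 135227416805725*t^5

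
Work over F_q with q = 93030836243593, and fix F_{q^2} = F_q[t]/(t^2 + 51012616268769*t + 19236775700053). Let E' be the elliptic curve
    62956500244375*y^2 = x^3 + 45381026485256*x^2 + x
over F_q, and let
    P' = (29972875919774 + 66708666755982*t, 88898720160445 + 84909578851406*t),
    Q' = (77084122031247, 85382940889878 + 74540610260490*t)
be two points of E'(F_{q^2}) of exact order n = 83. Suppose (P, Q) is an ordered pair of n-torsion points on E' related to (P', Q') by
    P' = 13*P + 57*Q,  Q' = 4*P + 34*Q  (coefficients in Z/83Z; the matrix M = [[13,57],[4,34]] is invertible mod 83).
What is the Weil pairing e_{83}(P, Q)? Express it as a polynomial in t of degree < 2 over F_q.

88081127121229 + 67420163782160*t

e_{83}(aP+bQ,cP+dQ) = e_{83}(P,Q)^(ad-bc); with (a,b,c,d)=(13,57,4,34) this gives the det-83 law.
Inverting 48 mod 83: 64. Thus e_{83}(P,Q) = e(P',Q')^{64}.
Set x_W=34156711585151*u+41518609445120, y_W=34156711585151*v; then E': y_W^2=x_W^3+26555677309158*x_W+24360815235770.
Miller loop for e_{83} over F_{93030836243593^2}: bits of 83 = 1010011; 6 double steps + 3 add steps, l/v at each.
So e_{83}(P',Q') = 32031136848185 + 64275528463558*t.
Hence e(P,Q) = 88081127121229 + 67420163782160*t in F_{93030836243593^2}^*.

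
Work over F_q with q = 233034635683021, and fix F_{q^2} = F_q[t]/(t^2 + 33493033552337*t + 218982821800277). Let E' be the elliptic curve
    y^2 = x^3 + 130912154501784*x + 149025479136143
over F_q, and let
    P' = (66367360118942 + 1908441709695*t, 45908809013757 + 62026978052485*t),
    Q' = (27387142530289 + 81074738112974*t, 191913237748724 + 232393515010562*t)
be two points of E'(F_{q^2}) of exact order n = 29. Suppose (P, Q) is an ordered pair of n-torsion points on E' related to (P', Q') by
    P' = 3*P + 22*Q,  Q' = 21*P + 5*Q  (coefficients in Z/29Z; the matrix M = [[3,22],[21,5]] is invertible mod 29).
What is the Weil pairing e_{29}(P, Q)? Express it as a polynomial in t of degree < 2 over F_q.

226341586937626 + 181702404776777*t

e_{29}(aP+bQ,cP+dQ) = e_{29}(P,Q)^(ad-bc); with (a,b,c,d)=(3,22,21,5) this gives the det-29 law.
det(M) mod 29 = 17; its inverse in (Z/29)^* is 12 (check: 17*12 mod 29 = 1).
n = 29 = (11101)_2 (5 bits, wt 4); accumulate f_{29,P'}(Q'+S)/f_{29,P'}(S) along the 4-step ladder.
Result: e(P',Q') = 81427256807737 + 131174300552992*t.
e_{29}(P,Q) = (81427256807737 + 131174300552992*t)^{12} = 226341586937626 + 181702404776777*t.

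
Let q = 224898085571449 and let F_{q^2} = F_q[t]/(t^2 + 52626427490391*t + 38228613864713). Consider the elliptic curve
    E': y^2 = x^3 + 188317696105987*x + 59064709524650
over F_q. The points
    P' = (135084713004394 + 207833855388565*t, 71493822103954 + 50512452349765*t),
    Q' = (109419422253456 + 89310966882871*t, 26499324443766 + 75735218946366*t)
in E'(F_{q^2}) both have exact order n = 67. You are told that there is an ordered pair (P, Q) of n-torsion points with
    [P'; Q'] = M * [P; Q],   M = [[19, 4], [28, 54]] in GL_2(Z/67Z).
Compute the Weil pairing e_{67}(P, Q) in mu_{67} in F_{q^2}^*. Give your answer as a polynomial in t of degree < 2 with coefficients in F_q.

87364398988193 + 178569045789686*t

Alternating bilinearity on E[67] (values in mu_{67} in F_{224898085571449^2}) gives e(P',Q') = e(P,Q)^det(M).
Hence e(P,Q) = e(P',Q')^{53} where 53 = 43^{-1} mod 67.
Build f_{67,P'} and f_{67,Q'} via the 7-bit ladder of 67=1000011_2; evaluate at shifted divisors; quotient in F_{224898085571449^2}.
The quotient is 43573786607334 + 37501715351430*t.
Hence e(P,Q) = 87364398988193 + 178569045789686*t in F_{224898085571449^2}^*.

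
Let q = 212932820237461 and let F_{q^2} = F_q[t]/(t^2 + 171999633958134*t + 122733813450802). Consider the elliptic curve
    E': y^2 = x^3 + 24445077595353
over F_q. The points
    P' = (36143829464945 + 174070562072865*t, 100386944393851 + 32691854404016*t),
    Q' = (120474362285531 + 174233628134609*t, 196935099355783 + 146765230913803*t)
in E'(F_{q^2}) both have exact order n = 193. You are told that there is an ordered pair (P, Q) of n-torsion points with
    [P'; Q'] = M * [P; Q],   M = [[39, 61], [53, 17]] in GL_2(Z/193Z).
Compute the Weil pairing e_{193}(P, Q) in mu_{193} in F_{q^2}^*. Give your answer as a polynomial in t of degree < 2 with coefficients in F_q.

e_{193}(aP+bQ,cP+dQ) = e_{193}(P,Q)^(ad-bc); with (a,b,c,d)=(39,61,53,17) this gives the det-193 law.
det M = 39*17 - 61*53 = -2570 = 132 (mod 193); 132^{-1} = 174 (mod 193).
n = 193 = (11000001)_2 (8 bits, wt 3); accumulate f_{193,P'}(Q'+S)/f_{193,P'}(S) along the 7-step ladder.
f_P(D_Q)/f_Q(D_P) = 17605125918563 + 31352923368636*t.
e_{193}(P,Q) = (17605125918563 + 31352923368636*t)^{174} = 8050256147598 + 89246366450805*t.

8050256147598 + 89246366450805*t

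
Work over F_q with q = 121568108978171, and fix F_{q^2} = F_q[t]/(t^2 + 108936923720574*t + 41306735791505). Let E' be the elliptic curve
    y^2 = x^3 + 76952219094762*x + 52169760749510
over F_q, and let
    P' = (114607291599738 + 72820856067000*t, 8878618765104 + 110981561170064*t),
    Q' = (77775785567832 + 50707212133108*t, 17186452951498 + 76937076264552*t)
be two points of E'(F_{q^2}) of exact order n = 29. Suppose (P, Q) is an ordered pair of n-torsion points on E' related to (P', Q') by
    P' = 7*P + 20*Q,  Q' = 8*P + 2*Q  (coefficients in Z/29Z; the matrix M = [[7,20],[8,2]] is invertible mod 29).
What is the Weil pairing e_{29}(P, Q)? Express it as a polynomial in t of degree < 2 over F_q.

e_{29}(aP+bQ,cP+dQ) = e_{29}(P,Q)^(ad-bc); with (a,b,c,d)=(7,20,8,2) this gives the det-29 law.
det(M) mod 29 = 28; its inverse in (Z/29)^* is 28 (check: 28*28 mod 29 = 1).
Run Miller on y^2=x^3+76952219094762*x+52169760749510 over F_{121568108978171}: ladder 11101 (5 bits); e = f_P(D_Q)/f_Q(D_P).
Miller gives e_{29}(P',Q') = 5925846762140 + 120234789559492*t in F_{121568108978171^2}.
Hence e(P,Q) = 82684299297497 + 1333319418679*t in F_{121568108978171^2}^*.

82684299297497 + 1333319418679*t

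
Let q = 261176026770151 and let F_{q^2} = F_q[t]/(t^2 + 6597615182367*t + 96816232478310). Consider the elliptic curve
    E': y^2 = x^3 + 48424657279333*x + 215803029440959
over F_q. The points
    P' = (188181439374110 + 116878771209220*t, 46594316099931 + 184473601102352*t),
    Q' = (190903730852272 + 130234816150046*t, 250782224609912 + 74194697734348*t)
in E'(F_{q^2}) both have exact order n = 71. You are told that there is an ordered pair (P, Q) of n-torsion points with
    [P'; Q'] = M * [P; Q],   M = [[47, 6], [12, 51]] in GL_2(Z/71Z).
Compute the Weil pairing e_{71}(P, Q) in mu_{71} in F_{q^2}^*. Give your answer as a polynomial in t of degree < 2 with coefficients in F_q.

122319576106823 + 177751602766139*t

e_{71} is bilinear + alternating on E[71], so e_{71}(47*P + 6*Q, 12*P + 51*Q) = e_{71}(P,Q)^(47*51-6*12).
det(M) mod 71 = 53; its inverse in (Z/71)^* is 67 (check: 53*67 mod 71 = 1).
Miller loop for e_{71} over F_{261176026770151^2}: bits of 71 = 1000111; 6 double steps + 3 add steps, l/v at each.
The quotient is 106114553681760 + 245822153355140*t.
Thus e_{71}(P,Q) = 122319576106823 + 177751602766139*t.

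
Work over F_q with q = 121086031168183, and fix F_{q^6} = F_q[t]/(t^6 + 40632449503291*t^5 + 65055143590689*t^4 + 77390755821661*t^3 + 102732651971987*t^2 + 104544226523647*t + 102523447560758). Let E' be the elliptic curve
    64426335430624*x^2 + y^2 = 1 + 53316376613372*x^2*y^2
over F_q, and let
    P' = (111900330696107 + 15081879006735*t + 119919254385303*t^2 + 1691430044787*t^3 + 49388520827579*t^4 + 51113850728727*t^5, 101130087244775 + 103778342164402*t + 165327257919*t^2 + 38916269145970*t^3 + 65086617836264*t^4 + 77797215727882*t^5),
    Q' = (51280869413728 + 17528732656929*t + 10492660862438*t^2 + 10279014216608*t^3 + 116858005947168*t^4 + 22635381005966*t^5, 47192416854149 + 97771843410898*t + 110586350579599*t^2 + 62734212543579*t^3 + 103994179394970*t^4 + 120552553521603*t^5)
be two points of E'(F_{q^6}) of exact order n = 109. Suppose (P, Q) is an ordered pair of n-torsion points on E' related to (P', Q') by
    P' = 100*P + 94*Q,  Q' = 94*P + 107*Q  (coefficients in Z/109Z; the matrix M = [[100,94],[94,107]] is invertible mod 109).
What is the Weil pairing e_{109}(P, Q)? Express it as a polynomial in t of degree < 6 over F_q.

103278996068086 + 42552757465781*t + 76497433703134*t^2 + 82548940282447*t^3 + 41206057360000*t^4 + 87285166736034*t^5

Alternating bilinearity on E[109] (values in mu_{109} in F_{121086031168183^6}) gives e(P',Q') = e(P,Q)^det(M).
100*107 - 94*94 = 1864; reduced mod 109: det = 11, inverse 10.
Edwards->Montgomery: u=(1+y)/(1-y), v=u/x -> 107771542844472v^2=u^3+42663866952990u^2+u; then x_W=2777489704313u+19623785340666: y^2=x^3+67332879472058*x+26741132896858.
7-bit Miller (1101101) on E'/F_{121086031168183} with a'=67332879472058, b'=26741132896858: accumulate tangent/chord ratios at Q'+S and P'+S'.
The quotient is 86716388549215 + 24180526469593*t + 89188934200862*t^2 + 33966699952586*t^3 + 4820609156603*t^4 + 13980887117669*t^5.
Thus e_{109}(P,Q) = 103278996068086 + 42552757465781*t + 76497433703134*t^2 + 82548940282447*t^3 + 41206057360000*t^4 + 87285166736034*t^5.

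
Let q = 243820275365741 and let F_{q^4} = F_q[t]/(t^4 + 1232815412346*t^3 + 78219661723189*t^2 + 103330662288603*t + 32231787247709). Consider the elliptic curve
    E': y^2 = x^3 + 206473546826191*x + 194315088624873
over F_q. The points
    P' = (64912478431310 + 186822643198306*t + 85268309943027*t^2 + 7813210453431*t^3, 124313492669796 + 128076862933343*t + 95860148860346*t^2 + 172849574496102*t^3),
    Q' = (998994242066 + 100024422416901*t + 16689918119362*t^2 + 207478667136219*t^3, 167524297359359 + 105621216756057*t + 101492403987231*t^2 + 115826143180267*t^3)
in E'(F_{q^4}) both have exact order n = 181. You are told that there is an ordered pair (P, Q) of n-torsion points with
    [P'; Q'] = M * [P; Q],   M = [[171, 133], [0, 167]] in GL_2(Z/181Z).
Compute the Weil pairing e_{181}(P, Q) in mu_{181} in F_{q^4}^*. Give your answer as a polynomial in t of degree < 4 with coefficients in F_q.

152193799230735 + 206600444280331*t + 173446470768744*t^2 + 131816918888232*t^3

The 181-Weil pairing on E[181] over F_{243820275365741} is alternating-bilinear: e_{181}(P',Q') = e_{181}(P,Q)^det(M).
So e_{181}(P,Q) = e_{181}(P',Q')^{128}, since 140*128 = 1 mod 181.
Build f_{181,P'} and f_{181,Q'} via the 8-bit ladder of 181=10110101_2; evaluate at shifted divisors; quotient in F_{243820275365741^4}.
The quotient is 166124991084975 + 11777388690429*t + 60967916384358*t^2 + 62587769315075*t^3.
Thus e_{181}(P,Q) = 152193799230735 + 206600444280331*t + 173446470768744*t^2 + 131816918888232*t^3.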